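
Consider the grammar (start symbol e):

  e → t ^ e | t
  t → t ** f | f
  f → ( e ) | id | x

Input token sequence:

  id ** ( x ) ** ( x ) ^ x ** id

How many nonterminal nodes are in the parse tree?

[e [t [t [t [f id]] ** [f ( [e [t [f x]]] )]] ** [f ( [e [t [f x]]] )]] ^ [e [t [t [f x]] ** [f id]]]]

18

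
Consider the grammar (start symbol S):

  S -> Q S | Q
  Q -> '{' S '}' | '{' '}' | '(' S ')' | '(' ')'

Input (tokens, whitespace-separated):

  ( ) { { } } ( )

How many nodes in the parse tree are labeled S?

[S [Q ( )] [S [Q { [S [Q { }]] }] [S [Q ( )]]]]

4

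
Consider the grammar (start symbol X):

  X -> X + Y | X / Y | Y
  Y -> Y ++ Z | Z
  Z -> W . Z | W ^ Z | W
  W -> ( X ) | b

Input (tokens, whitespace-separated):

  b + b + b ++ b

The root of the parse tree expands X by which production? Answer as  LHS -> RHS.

[X [X [X [Y [Z [W b]]]] + [Y [Z [W b]]]] + [Y [Y [Z [W b]]] ++ [Z [W b]]]]

X -> X + Y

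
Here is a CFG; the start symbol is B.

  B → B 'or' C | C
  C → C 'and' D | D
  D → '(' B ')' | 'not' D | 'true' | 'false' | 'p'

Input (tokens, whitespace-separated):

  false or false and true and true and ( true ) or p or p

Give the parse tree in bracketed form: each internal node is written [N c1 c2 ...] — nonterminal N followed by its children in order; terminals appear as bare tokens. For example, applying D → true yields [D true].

B
B or C
B or C or C
B or C or C or C
C or C or C or C
D or C or C or C
false or C or C or C
false or C and D or C or C
false or C and D and D or C or C
false or C and D and D and D or C or C
false or D and D and D and D or C or C
false or false and D and D and D or C or C
false or false and true and D and D or C or C
false or false and true and true and D or C or C
false or false and true and true and ( B ) or C or C
false or false and true and true and ( C ) or C or C
false or false and true and true and ( D ) or C or C
false or false and true and true and ( true ) or C or C
false or false and true and true and ( true ) or D or C
false or false and true and true and ( true ) or p or C
false or false and true and true and ( true ) or p or D
false or false and true and true and ( true ) or p or p

[B [B [B [B [C [D false]]] or [C [C [C [C [D false]] and [D true]] and [D true]] and [D ( [B [C [D true]]] )]]] or [C [D p]]] or [C [D p]]]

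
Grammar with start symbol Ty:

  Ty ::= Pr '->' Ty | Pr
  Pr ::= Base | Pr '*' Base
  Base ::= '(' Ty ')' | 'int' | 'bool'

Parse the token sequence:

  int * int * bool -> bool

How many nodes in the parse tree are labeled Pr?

[Ty [Pr [Pr [Pr [Base int]] * [Base int]] * [Base bool]] -> [Ty [Pr [Base bool]]]]

4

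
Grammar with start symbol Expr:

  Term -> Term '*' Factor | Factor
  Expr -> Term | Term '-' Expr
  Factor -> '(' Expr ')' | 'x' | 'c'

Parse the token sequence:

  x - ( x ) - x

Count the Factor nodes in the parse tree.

[Expr [Term [Factor x]] - [Expr [Term [Factor ( [Expr [Term [Factor x]]] )]] - [Expr [Term [Factor x]]]]]

4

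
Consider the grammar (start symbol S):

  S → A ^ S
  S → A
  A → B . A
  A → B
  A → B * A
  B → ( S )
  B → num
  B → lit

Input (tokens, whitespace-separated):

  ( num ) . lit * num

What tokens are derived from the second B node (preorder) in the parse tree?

num

[S [A [B ( [S [A [B num]]] )] . [A [B lit] * [A [B num]]]]]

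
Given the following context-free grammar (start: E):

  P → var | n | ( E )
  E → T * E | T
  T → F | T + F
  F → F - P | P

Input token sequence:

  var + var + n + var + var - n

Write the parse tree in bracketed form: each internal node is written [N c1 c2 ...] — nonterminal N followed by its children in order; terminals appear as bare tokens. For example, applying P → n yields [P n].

[E [T [T [T [T [T [F [P var]]] + [F [P var]]] + [F [P n]]] + [F [P var]]] + [F [F [P var]] - [P n]]]]

E
T
T + F
T + F + F
T + F + F + F
T + F + F + F + F
F + F + F + F + F
P + F + F + F + F
var + F + F + F + F
var + P + F + F + F
var + var + F + F + F
var + var + P + F + F
var + var + n + F + F
var + var + n + P + F
var + var + n + var + F
var + var + n + var + F - P
var + var + n + var + P - P
var + var + n + var + var - P
var + var + n + var + var - n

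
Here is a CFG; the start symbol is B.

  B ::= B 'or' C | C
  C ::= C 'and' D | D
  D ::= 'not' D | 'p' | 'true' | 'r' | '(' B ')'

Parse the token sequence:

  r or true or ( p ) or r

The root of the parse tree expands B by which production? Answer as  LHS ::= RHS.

[B [B [B [B [C [D r]]] or [C [D true]]] or [C [D ( [B [C [D p]]] )]]] or [C [D r]]]

B ::= B 'or' C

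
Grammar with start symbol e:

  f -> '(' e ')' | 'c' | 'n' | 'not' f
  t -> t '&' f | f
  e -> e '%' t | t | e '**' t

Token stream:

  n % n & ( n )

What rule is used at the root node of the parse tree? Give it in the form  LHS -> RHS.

[e [e [t [f n]]] % [t [t [f n]] & [f ( [e [t [f n]]] )]]]

e -> e '%' t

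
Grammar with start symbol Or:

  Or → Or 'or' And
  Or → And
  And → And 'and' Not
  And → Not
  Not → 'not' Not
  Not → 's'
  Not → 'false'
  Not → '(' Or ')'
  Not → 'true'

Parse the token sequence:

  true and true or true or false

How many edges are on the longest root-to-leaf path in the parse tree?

[Or [Or [Or [And [And [Not true]] and [Not true]]] or [And [Not true]]] or [And [Not false]]]

6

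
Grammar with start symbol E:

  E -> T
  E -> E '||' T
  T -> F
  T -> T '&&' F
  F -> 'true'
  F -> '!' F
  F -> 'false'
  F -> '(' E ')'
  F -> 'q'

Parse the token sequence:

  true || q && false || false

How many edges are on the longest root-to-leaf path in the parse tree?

[E [E [E [T [F true]]] || [T [T [F q]] && [F false]]] || [T [F false]]]

5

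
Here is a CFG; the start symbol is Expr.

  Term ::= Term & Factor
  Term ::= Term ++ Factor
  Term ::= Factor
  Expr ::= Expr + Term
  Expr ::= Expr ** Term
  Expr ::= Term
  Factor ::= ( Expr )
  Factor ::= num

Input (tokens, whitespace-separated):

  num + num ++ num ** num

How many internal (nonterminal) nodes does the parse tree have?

[Expr [Expr [Expr [Term [Factor num]]] + [Term [Term [Factor num]] ++ [Factor num]]] ** [Term [Factor num]]]

11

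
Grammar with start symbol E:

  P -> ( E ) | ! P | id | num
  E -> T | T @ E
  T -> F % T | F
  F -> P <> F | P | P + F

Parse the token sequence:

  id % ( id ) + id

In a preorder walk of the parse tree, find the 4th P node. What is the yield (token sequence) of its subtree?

id

[E [T [F [P id]] % [T [F [P ( [E [T [F [P id]]]] )] + [F [P id]]]]]]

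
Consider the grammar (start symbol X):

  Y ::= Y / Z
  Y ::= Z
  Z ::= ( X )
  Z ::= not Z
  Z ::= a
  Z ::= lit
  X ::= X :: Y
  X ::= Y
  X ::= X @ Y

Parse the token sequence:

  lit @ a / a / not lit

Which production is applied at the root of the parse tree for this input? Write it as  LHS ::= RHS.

[X [X [Y [Z lit]]] @ [Y [Y [Y [Z a]] / [Z a]] / [Z not [Z lit]]]]

X ::= X @ Y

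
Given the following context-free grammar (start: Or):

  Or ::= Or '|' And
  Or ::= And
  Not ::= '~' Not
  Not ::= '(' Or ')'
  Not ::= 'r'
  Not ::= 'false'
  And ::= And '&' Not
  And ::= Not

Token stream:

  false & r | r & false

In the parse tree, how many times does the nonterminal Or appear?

[Or [Or [And [And [Not false]] & [Not r]]] | [And [And [Not r]] & [Not false]]]

2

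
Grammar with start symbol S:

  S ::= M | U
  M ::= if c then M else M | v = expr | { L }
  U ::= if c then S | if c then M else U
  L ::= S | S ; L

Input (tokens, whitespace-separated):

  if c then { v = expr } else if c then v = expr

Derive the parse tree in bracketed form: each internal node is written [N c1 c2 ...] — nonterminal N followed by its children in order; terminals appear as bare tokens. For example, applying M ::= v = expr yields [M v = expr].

S
U
if c then M else U
if c then { L } else U
if c then { S } else U
if c then { M } else U
if c then { v = expr } else U
if c then { v = expr } else if c then S
if c then { v = expr } else if c then M
if c then { v = expr } else if c then v = expr

[S [U if c then [M { [L [S [M v = expr]]] }] else [U if c then [S [M v = expr]]]]]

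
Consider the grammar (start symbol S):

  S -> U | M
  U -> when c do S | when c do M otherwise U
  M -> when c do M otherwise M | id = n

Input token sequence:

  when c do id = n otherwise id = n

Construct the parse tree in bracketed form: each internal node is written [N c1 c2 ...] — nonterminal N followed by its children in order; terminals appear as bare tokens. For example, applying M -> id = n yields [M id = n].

S
M
when c do M otherwise M
when c do id = n otherwise M
when c do id = n otherwise id = n

[S [M when c do [M id = n] otherwise [M id = n]]]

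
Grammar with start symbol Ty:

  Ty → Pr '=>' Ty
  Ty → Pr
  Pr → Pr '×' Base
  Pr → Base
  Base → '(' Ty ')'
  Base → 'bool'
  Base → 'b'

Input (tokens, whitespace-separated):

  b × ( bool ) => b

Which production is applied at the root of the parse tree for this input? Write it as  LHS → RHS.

[Ty [Pr [Pr [Base b]] × [Base ( [Ty [Pr [Base bool]]] )]] => [Ty [Pr [Base b]]]]

Ty → Pr '=>' Ty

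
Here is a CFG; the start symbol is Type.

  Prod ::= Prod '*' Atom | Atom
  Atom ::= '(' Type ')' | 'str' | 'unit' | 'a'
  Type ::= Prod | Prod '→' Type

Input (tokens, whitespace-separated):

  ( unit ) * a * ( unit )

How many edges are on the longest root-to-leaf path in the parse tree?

8

[Type [Prod [Prod [Prod [Atom ( [Type [Prod [Atom unit]]] )]] * [Atom a]] * [Atom ( [Type [Prod [Atom unit]]] )]]]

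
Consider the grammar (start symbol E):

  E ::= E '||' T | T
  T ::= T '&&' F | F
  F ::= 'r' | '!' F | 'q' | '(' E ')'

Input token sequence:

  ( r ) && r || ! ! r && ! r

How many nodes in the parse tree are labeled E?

3

[E [E [T [T [F ( [E [T [F r]]] )]] && [F r]]] || [T [T [F ! [F ! [F r]]]] && [F ! [F r]]]]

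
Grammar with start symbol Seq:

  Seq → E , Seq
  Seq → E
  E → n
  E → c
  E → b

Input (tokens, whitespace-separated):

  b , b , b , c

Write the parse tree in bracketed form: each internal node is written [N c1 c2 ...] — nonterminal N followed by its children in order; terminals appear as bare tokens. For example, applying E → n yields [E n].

Seq
E , Seq
b , Seq
b , E , Seq
b , b , Seq
b , b , E , Seq
b , b , b , Seq
b , b , b , E
b , b , b , c

[Seq [E b] , [Seq [E b] , [Seq [E b] , [Seq [E c]]]]]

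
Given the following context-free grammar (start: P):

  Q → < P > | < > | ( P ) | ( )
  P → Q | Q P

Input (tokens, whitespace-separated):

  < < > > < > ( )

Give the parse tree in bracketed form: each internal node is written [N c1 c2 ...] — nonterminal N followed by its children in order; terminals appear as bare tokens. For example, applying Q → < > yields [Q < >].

P
Q P
< P > P
< Q > P
< < > > P
< < > > Q P
< < > > < > P
< < > > < > Q
< < > > < > ( )

[P [Q < [P [Q < >]] >] [P [Q < >] [P [Q ( )]]]]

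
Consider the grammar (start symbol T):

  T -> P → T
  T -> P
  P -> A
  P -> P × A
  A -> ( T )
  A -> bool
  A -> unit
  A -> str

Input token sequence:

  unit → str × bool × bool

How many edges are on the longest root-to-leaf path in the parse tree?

6

[T [P [A unit]] → [T [P [P [P [A str]] × [A bool]] × [A bool]]]]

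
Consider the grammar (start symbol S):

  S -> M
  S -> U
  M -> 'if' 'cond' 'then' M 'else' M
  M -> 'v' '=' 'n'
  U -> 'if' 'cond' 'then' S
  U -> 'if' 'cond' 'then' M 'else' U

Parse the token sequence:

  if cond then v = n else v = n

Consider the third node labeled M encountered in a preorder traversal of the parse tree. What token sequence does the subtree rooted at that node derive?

[S [M if cond then [M v = n] else [M v = n]]]

v = n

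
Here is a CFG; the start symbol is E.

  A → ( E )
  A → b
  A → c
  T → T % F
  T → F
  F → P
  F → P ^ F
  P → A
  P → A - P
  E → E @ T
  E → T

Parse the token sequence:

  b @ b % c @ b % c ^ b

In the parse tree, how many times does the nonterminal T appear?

5

[E [E [E [T [F [P [A b]]]]] @ [T [T [F [P [A b]]]] % [F [P [A c]]]]] @ [T [T [F [P [A b]]]] % [F [P [A c]] ^ [F [P [A b]]]]]]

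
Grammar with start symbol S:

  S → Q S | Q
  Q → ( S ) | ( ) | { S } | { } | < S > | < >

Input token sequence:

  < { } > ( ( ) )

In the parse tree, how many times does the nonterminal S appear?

4

[S [Q < [S [Q { }]] >] [S [Q ( [S [Q ( )]] )]]]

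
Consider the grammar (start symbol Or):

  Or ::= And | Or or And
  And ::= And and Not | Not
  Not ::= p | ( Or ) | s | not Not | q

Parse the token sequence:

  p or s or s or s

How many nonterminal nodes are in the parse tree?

[Or [Or [Or [Or [And [Not p]]] or [And [Not s]]] or [And [Not s]]] or [And [Not s]]]

12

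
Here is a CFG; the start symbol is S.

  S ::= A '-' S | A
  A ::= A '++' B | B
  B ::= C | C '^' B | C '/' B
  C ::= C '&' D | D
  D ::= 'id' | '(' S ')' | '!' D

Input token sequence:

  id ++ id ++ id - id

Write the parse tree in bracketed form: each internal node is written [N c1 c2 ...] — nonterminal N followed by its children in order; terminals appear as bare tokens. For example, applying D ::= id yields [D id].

[S [A [A [A [B [C [D id]]]] ++ [B [C [D id]]]] ++ [B [C [D id]]]] - [S [A [B [C [D id]]]]]]

S
A - S
A ++ B - S
A ++ B ++ B - S
B ++ B ++ B - S
C ++ B ++ B - S
D ++ B ++ B - S
id ++ B ++ B - S
id ++ C ++ B - S
id ++ D ++ B - S
id ++ id ++ B - S
id ++ id ++ C - S
id ++ id ++ D - S
id ++ id ++ id - S
id ++ id ++ id - A
id ++ id ++ id - B
id ++ id ++ id - C
id ++ id ++ id - D
id ++ id ++ id - id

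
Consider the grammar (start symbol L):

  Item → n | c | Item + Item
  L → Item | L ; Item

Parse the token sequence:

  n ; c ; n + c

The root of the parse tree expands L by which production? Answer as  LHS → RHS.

[L [L [L [Item n]] ; [Item c]] ; [Item [Item n] + [Item c]]]

L → L ; Item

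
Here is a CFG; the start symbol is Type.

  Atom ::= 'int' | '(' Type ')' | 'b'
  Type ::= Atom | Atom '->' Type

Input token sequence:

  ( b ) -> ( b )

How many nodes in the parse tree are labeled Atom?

4

[Type [Atom ( [Type [Atom b]] )] -> [Type [Atom ( [Type [Atom b]] )]]]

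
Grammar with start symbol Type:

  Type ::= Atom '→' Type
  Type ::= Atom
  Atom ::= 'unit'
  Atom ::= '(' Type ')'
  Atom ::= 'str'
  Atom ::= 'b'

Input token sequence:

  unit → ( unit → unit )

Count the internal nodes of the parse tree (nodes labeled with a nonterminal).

[Type [Atom unit] → [Type [Atom ( [Type [Atom unit] → [Type [Atom unit]]] )]]]

8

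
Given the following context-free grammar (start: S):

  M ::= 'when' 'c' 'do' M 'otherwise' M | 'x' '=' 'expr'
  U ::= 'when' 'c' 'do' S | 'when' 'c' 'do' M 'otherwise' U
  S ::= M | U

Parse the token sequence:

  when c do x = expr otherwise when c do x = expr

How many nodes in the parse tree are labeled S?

[S [U when c do [M x = expr] otherwise [U when c do [S [M x = expr]]]]]

2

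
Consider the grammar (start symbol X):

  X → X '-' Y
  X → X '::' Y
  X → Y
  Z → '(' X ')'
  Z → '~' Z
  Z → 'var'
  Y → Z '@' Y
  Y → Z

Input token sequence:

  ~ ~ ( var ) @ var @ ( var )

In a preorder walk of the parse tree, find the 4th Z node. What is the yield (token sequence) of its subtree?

[X [Y [Z ~ [Z ~ [Z ( [X [Y [Z var]]] )]]] @ [Y [Z var] @ [Y [Z ( [X [Y [Z var]]] )]]]]]

var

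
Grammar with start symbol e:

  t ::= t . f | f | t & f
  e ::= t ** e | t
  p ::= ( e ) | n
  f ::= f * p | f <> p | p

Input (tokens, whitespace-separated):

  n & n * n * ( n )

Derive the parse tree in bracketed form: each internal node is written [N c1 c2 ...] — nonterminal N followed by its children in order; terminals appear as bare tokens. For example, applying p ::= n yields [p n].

e
t
t & f
f & f
p & f
n & f
n & f * p
n & f * p * p
n & p * p * p
n & n * p * p
n & n * n * p
n & n * n * ( e )
n & n * n * ( t )
n & n * n * ( f )
n & n * n * ( p )
n & n * n * ( n )

[e [t [t [f [p n]]] & [f [f [f [p n]] * [p n]] * [p ( [e [t [f [p n]]]] )]]]]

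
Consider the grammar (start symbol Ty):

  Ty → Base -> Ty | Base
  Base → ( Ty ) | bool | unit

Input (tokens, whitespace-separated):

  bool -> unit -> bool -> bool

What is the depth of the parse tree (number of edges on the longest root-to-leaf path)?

[Ty [Base bool] -> [Ty [Base unit] -> [Ty [Base bool] -> [Ty [Base bool]]]]]

5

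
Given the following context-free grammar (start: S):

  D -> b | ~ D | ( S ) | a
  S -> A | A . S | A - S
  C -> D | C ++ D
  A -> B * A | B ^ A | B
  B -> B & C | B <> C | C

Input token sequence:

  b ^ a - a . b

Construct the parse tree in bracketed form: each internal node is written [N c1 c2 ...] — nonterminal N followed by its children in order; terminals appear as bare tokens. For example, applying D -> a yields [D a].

[S [A [B [C [D b]]] ^ [A [B [C [D a]]]]] - [S [A [B [C [D a]]]] . [S [A [B [C [D b]]]]]]]

S
A - S
B ^ A - S
C ^ A - S
D ^ A - S
b ^ A - S
b ^ B - S
b ^ C - S
b ^ D - S
b ^ a - S
b ^ a - A . S
b ^ a - B . S
b ^ a - C . S
b ^ a - D . S
b ^ a - a . S
b ^ a - a . A
b ^ a - a . B
b ^ a - a . C
b ^ a - a . D
b ^ a - a . b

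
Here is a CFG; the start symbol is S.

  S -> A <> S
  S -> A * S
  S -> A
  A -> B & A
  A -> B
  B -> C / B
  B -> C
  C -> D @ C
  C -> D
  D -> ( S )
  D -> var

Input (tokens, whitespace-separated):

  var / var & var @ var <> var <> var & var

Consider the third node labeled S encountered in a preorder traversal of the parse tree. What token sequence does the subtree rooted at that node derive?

var & var

[S [A [B [C [D var]] / [B [C [D var]]]] & [A [B [C [D var] @ [C [D var]]]]]] <> [S [A [B [C [D var]]]] <> [S [A [B [C [D var]]] & [A [B [C [D var]]]]]]]]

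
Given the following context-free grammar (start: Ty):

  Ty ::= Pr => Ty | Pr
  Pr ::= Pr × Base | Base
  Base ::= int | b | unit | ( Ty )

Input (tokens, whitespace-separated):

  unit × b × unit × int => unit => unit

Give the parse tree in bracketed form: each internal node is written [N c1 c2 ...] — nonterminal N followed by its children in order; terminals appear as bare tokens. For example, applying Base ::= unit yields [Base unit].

Ty
Pr => Ty
Pr × Base => Ty
Pr × Base × Base => Ty
Pr × Base × Base × Base => Ty
Base × Base × Base × Base => Ty
unit × Base × Base × Base => Ty
unit × b × Base × Base => Ty
unit × b × unit × Base => Ty
unit × b × unit × int => Ty
unit × b × unit × int => Pr => Ty
unit × b × unit × int => Base => Ty
unit × b × unit × int => unit => Ty
unit × b × unit × int => unit => Pr
unit × b × unit × int => unit => Base
unit × b × unit × int => unit => unit

[Ty [Pr [Pr [Pr [Pr [Base unit]] × [Base b]] × [Base unit]] × [Base int]] => [Ty [Pr [Base unit]] => [Ty [Pr [Base unit]]]]]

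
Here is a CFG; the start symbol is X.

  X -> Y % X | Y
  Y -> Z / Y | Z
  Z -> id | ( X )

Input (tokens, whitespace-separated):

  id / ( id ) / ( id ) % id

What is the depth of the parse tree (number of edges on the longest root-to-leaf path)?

8

[X [Y [Z id] / [Y [Z ( [X [Y [Z id]]] )] / [Y [Z ( [X [Y [Z id]]] )]]]] % [X [Y [Z id]]]]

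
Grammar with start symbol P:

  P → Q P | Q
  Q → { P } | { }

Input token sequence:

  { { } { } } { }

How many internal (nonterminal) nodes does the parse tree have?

[P [Q { [P [Q { }] [P [Q { }]]] }] [P [Q { }]]]

8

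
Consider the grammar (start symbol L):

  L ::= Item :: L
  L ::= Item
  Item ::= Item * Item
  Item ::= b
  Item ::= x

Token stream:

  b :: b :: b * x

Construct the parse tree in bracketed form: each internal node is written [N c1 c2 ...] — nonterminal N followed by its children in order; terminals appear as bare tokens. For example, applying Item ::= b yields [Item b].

[L [Item b] :: [L [Item b] :: [L [Item [Item b] * [Item x]]]]]

L
Item :: L
b :: L
b :: Item :: L
b :: b :: L
b :: b :: Item
b :: b :: Item * Item
b :: b :: b * Item
b :: b :: b * x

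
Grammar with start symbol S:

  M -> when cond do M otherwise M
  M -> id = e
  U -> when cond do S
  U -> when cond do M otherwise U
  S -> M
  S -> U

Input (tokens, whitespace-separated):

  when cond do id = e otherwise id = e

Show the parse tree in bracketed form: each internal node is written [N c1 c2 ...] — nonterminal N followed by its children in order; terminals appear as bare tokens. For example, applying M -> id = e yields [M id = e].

[S [M when cond do [M id = e] otherwise [M id = e]]]

S
M
when cond do M otherwise M
when cond do id = e otherwise M
when cond do id = e otherwise id = e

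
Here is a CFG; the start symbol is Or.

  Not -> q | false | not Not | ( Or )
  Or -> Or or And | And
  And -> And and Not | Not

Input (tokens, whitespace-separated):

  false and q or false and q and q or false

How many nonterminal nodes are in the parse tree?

[Or [Or [Or [And [And [Not false]] and [Not q]]] or [And [And [And [Not false]] and [Not q]] and [Not q]]] or [And [Not false]]]

15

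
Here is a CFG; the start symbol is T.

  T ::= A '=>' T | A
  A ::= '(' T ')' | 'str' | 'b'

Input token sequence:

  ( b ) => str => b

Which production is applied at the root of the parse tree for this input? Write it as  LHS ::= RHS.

[T [A ( [T [A b]] )] => [T [A str] => [T [A b]]]]

T ::= A '=>' T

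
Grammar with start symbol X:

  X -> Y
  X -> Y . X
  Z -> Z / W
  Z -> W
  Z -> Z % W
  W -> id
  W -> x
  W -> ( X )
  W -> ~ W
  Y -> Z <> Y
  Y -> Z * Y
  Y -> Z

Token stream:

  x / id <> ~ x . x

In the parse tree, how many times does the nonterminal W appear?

[X [Y [Z [Z [W x]] / [W id]] <> [Y [Z [W ~ [W x]]]]] . [X [Y [Z [W x]]]]]

5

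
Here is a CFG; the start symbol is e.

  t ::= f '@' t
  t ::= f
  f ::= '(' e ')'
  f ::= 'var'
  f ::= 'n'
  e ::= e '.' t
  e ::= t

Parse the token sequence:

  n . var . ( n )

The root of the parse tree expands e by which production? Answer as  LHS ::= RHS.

[e [e [e [t [f n]]] . [t [f var]]] . [t [f ( [e [t [f n]]] )]]]

e ::= e '.' t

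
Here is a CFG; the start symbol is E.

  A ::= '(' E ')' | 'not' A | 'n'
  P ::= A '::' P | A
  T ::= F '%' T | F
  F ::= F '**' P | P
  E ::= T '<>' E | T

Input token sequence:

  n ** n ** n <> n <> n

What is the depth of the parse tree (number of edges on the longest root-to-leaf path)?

[E [T [F [F [F [P [A n]]] ** [P [A n]]] ** [P [A n]]]] <> [E [T [F [P [A n]]]] <> [E [T [F [P [A n]]]]]]]

7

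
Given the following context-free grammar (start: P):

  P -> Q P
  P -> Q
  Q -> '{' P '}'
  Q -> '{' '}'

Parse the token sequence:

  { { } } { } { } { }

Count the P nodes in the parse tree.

[P [Q { [P [Q { }]] }] [P [Q { }] [P [Q { }] [P [Q { }]]]]]

5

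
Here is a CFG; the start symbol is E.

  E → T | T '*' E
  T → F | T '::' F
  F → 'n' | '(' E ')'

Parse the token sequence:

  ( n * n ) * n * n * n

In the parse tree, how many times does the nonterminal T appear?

[E [T [F ( [E [T [F n]] * [E [T [F n]]]] )]] * [E [T [F n]] * [E [T [F n]] * [E [T [F n]]]]]]

6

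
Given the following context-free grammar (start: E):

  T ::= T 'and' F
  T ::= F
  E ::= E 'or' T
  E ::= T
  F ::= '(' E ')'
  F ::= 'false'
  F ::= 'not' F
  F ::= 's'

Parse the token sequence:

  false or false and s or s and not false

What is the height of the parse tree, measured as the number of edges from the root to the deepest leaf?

5

[E [E [E [T [F false]]] or [T [T [F false]] and [F s]]] or [T [T [F s]] and [F not [F false]]]]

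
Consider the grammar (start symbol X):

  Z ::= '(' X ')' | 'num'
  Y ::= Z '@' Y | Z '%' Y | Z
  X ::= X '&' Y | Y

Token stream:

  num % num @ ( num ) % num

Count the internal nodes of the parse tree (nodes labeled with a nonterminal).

[X [Y [Z num] % [Y [Z num] @ [Y [Z ( [X [Y [Z num]]] )] % [Y [Z num]]]]]]

12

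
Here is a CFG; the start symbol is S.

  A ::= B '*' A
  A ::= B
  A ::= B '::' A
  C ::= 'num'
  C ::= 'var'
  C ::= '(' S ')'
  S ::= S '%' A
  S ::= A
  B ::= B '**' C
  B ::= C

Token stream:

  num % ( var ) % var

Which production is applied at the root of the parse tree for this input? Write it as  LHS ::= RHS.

S ::= S '%' A

[S [S [S [A [B [C num]]]] % [A [B [C ( [S [A [B [C var]]]] )]]]] % [A [B [C var]]]]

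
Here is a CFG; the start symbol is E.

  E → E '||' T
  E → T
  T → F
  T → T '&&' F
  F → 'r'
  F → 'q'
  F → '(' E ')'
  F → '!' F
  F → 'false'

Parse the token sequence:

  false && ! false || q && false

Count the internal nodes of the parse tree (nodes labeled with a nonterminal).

11

[E [E [T [T [F false]] && [F ! [F false]]]] || [T [T [F q]] && [F false]]]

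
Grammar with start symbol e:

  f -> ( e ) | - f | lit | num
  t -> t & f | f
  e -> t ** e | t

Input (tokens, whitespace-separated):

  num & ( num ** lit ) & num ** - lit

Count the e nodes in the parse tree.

[e [t [t [t [f num]] & [f ( [e [t [f num]] ** [e [t [f lit]]]] )]] & [f num]] ** [e [t [f - [f lit]]]]]

4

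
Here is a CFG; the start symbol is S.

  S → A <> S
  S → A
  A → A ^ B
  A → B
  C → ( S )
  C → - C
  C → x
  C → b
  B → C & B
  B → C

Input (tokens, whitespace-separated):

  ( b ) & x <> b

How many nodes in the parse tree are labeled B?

[S [A [B [C ( [S [A [B [C b]]]] )] & [B [C x]]]] <> [S [A [B [C b]]]]]

4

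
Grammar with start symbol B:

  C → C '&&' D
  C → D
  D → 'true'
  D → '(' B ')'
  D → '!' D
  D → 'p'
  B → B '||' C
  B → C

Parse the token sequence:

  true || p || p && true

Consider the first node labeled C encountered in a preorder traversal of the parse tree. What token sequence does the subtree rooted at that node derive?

[B [B [B [C [D true]]] || [C [D p]]] || [C [C [D p]] && [D true]]]

true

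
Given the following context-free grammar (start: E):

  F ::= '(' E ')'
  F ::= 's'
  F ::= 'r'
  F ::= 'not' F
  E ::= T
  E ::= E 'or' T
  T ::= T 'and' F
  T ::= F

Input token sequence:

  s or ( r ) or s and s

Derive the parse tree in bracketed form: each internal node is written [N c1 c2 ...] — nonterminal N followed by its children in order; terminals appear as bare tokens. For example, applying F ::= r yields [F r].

[E [E [E [T [F s]]] or [T [F ( [E [T [F r]]] )]]] or [T [T [F s]] and [F s]]]

E
E or T
E or T or T
T or T or T
F or T or T
s or T or T
s or F or T
s or ( E ) or T
s or ( T ) or T
s or ( F ) or T
s or ( r ) or T
s or ( r ) or T and F
s or ( r ) or F and F
s or ( r ) or s and F
s or ( r ) or s and s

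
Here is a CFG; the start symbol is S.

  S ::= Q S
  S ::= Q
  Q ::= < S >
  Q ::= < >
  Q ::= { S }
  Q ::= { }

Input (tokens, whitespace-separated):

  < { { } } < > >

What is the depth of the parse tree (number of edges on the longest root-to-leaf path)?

6

[S [Q < [S [Q { [S [Q { }]] }] [S [Q < >]]] >]]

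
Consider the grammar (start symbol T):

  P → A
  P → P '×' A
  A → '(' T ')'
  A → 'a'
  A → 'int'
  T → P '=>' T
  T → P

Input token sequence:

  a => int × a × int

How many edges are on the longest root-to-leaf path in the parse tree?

[T [P [A a]] => [T [P [P [P [A int]] × [A a]] × [A int]]]]

6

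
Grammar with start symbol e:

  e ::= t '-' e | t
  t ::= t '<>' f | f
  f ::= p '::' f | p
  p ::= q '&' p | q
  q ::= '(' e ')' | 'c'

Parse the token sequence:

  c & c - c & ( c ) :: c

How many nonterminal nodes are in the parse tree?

[e [t [f [p [q c] & [p [q c]]]]] - [e [t [f [p [q c] & [p [q ( [e [t [f [p [q c]]]]] )]]] :: [f [p [q c]]]]]]]

22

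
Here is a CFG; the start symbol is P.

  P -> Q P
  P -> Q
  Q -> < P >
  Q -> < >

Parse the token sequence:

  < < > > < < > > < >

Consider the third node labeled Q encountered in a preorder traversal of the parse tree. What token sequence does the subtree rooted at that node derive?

[P [Q < [P [Q < >]] >] [P [Q < [P [Q < >]] >] [P [Q < >]]]]

< < > >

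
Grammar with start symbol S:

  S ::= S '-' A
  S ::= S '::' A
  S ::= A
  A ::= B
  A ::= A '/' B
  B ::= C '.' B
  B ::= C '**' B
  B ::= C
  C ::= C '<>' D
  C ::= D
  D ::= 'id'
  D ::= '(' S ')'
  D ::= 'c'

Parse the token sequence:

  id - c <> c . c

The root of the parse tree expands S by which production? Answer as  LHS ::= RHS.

S ::= S '-' A

[S [S [A [B [C [D id]]]]] - [A [B [C [C [D c]] <> [D c]] . [B [C [D c]]]]]]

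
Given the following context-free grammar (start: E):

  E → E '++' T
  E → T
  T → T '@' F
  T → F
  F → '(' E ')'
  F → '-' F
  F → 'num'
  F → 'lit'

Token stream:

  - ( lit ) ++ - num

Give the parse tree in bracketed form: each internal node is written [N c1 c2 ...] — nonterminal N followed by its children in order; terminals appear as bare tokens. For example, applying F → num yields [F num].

E
E ++ T
T ++ T
F ++ T
- F ++ T
- ( E ) ++ T
- ( T ) ++ T
- ( F ) ++ T
- ( lit ) ++ T
- ( lit ) ++ F
- ( lit ) ++ - F
- ( lit ) ++ - num

[E [E [T [F - [F ( [E [T [F lit]]] )]]]] ++ [T [F - [F num]]]]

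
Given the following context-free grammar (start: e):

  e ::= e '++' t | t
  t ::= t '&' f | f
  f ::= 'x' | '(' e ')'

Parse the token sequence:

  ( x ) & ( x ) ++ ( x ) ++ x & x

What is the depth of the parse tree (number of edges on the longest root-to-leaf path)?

[e [e [e [t [t [f ( [e [t [f x]]] )]] & [f ( [e [t [f x]]] )]]] ++ [t [f ( [e [t [f x]]] )]]] ++ [t [t [f x]] & [f x]]]

9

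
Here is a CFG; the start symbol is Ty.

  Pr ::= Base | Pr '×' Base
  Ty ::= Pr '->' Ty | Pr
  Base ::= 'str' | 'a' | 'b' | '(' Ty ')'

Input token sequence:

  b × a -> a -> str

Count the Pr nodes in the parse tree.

[Ty [Pr [Pr [Base b]] × [Base a]] -> [Ty [Pr [Base a]] -> [Ty [Pr [Base str]]]]]

4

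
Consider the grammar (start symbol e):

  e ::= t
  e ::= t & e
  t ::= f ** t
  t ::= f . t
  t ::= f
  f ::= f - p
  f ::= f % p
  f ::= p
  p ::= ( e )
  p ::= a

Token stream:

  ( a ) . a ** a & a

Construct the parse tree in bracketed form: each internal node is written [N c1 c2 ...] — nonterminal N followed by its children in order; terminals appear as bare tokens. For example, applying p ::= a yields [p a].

[e [t [f [p ( [e [t [f [p a]]]] )]] . [t [f [p a]] ** [t [f [p a]]]]] & [e [t [f [p a]]]]]

e
t & e
f . t & e
p . t & e
( e ) . t & e
( t ) . t & e
( f ) . t & e
( p ) . t & e
( a ) . t & e
( a ) . f ** t & e
( a ) . p ** t & e
( a ) . a ** t & e
( a ) . a ** f & e
( a ) . a ** p & e
( a ) . a ** a & e
( a ) . a ** a & t
( a ) . a ** a & f
( a ) . a ** a & p
( a ) . a ** a & a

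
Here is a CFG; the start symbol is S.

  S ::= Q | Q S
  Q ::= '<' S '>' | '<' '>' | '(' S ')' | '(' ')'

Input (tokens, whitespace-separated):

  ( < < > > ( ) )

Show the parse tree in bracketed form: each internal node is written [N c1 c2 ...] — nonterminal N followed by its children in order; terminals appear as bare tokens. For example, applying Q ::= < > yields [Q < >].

[S [Q ( [S [Q < [S [Q < >]] >] [S [Q ( )]]] )]]

S
Q
( S )
( Q S )
( < S > S )
( < Q > S )
( < < > > S )
( < < > > Q )
( < < > > ( ) )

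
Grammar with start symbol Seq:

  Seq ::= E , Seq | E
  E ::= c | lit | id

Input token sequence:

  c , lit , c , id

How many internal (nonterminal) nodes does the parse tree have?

8

[Seq [E c] , [Seq [E lit] , [Seq [E c] , [Seq [E id]]]]]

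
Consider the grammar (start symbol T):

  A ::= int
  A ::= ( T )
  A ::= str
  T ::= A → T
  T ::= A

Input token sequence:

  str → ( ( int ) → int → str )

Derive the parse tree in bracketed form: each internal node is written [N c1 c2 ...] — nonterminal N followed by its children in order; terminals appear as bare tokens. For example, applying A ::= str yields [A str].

T
A → T
str → T
str → A
str → ( T )
str → ( A → T )
str → ( ( T ) → T )
str → ( ( A ) → T )
str → ( ( int ) → T )
str → ( ( int ) → A → T )
str → ( ( int ) → int → T )
str → ( ( int ) → int → A )
str → ( ( int ) → int → str )

[T [A str] → [T [A ( [T [A ( [T [A int]] )] → [T [A int] → [T [A str]]]] )]]]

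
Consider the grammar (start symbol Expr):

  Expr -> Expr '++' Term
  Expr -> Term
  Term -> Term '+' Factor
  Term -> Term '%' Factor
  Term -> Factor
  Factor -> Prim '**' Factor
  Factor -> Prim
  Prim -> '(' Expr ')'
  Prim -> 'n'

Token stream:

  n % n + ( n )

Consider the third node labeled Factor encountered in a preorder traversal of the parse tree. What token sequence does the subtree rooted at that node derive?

( n )

[Expr [Term [Term [Term [Factor [Prim n]]] % [Factor [Prim n]]] + [Factor [Prim ( [Expr [Term [Factor [Prim n]]]] )]]]]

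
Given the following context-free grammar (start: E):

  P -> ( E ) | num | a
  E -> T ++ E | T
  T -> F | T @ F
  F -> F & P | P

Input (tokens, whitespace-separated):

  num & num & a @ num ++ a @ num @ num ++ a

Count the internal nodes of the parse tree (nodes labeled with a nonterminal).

25

[E [T [T [F [F [F [P num]] & [P num]] & [P a]]] @ [F [P num]]] ++ [E [T [T [T [F [P a]]] @ [F [P num]]] @ [F [P num]]] ++ [E [T [F [P a]]]]]]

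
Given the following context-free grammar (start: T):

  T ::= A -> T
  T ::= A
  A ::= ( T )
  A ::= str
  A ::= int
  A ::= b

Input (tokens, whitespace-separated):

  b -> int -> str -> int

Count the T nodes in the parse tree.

4

[T [A b] -> [T [A int] -> [T [A str] -> [T [A int]]]]]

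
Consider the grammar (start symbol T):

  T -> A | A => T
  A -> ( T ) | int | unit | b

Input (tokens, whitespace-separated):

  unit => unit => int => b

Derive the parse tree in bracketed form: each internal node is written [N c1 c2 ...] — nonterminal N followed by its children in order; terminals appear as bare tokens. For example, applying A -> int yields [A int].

T
A => T
unit => T
unit => A => T
unit => unit => T
unit => unit => A => T
unit => unit => int => T
unit => unit => int => A
unit => unit => int => b

[T [A unit] => [T [A unit] => [T [A int] => [T [A b]]]]]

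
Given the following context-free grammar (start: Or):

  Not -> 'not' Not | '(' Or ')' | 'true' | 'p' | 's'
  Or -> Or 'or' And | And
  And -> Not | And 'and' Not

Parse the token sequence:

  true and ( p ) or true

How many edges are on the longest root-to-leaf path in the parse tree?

7

[Or [Or [And [And [Not true]] and [Not ( [Or [And [Not p]]] )]]] or [And [Not true]]]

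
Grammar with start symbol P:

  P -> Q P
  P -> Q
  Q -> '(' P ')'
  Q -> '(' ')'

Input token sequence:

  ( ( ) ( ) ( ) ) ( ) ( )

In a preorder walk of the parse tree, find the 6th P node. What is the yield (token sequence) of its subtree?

( )

[P [Q ( [P [Q ( )] [P [Q ( )] [P [Q ( )]]]] )] [P [Q ( )] [P [Q ( )]]]]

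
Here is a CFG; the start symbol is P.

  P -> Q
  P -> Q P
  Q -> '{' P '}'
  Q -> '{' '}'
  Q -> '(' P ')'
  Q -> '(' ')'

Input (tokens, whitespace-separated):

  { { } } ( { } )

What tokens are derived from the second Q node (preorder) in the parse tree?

{ }

[P [Q { [P [Q { }]] }] [P [Q ( [P [Q { }]] )]]]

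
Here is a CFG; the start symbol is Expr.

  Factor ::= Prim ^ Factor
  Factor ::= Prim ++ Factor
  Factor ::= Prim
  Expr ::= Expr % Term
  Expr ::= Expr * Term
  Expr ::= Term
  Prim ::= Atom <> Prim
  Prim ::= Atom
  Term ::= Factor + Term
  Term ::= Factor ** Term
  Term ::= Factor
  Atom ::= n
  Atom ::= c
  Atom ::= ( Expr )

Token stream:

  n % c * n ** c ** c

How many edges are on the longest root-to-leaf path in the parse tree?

7

[Expr [Expr [Expr [Term [Factor [Prim [Atom n]]]]] % [Term [Factor [Prim [Atom c]]]]] * [Term [Factor [Prim [Atom n]]] ** [Term [Factor [Prim [Atom c]]] ** [Term [Factor [Prim [Atom c]]]]]]]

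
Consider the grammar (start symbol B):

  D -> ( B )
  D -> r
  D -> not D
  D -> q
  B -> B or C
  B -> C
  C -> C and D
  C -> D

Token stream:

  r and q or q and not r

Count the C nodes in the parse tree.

[B [B [C [C [D r]] and [D q]]] or [C [C [D q]] and [D not [D r]]]]

4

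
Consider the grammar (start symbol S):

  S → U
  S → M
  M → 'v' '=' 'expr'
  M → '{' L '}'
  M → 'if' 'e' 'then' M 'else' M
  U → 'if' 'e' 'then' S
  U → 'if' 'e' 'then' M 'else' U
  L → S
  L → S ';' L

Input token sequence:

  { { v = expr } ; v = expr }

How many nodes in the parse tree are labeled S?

[S [M { [L [S [M { [L [S [M v = expr]]] }]] ; [L [S [M v = expr]]]] }]]

4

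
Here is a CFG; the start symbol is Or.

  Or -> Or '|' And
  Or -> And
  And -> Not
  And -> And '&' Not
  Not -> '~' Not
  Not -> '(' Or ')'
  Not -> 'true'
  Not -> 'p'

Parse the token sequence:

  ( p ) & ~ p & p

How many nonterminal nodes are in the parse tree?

[Or [And [And [And [Not ( [Or [And [Not p]]] )]] & [Not ~ [Not p]]] & [Not p]]]

11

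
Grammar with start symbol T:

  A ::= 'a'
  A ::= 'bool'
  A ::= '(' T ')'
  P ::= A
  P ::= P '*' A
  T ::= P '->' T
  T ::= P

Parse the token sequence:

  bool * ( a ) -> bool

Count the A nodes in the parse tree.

[T [P [P [A bool]] * [A ( [T [P [A a]]] )]] -> [T [P [A bool]]]]

4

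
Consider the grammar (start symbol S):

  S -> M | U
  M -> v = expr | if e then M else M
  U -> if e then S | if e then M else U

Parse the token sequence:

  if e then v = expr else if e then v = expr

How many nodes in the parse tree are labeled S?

2

[S [U if e then [M v = expr] else [U if e then [S [M v = expr]]]]]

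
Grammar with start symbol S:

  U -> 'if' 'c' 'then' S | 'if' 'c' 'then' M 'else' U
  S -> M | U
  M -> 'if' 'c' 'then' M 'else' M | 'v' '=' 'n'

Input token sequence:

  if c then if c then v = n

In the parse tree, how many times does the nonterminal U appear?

[S [U if c then [S [U if c then [S [M v = n]]]]]]

2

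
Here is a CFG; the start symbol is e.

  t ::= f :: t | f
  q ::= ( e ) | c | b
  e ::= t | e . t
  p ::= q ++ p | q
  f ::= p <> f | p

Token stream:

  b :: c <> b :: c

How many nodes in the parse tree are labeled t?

3

[e [t [f [p [q b]]] :: [t [f [p [q c]] <> [f [p [q b]]]] :: [t [f [p [q c]]]]]]]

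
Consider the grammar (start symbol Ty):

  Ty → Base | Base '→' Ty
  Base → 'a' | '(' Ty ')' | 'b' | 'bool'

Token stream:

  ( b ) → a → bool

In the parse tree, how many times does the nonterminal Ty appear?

4

[Ty [Base ( [Ty [Base b]] )] → [Ty [Base a] → [Ty [Base bool]]]]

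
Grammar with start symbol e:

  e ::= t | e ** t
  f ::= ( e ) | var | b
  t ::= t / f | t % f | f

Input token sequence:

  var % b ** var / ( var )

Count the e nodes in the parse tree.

3

[e [e [t [t [f var]] % [f b]]] ** [t [t [f var]] / [f ( [e [t [f var]]] )]]]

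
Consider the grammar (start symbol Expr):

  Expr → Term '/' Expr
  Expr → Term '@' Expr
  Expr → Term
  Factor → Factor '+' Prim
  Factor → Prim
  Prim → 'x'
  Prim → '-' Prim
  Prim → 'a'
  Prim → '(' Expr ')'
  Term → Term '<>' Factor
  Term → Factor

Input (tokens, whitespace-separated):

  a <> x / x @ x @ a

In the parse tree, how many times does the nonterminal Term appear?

[Expr [Term [Term [Factor [Prim a]]] <> [Factor [Prim x]]] / [Expr [Term [Factor [Prim x]]] @ [Expr [Term [Factor [Prim x]]] @ [Expr [Term [Factor [Prim a]]]]]]]

5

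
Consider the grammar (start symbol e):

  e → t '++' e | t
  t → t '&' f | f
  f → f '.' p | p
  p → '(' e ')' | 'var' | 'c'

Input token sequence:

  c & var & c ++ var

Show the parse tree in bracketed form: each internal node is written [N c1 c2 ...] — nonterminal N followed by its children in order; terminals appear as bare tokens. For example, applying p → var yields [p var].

e
t ++ e
t & f ++ e
t & f & f ++ e
f & f & f ++ e
p & f & f ++ e
c & f & f ++ e
c & p & f ++ e
c & var & f ++ e
c & var & p ++ e
c & var & c ++ e
c & var & c ++ t
c & var & c ++ f
c & var & c ++ p
c & var & c ++ var

[e [t [t [t [f [p c]]] & [f [p var]]] & [f [p c]]] ++ [e [t [f [p var]]]]]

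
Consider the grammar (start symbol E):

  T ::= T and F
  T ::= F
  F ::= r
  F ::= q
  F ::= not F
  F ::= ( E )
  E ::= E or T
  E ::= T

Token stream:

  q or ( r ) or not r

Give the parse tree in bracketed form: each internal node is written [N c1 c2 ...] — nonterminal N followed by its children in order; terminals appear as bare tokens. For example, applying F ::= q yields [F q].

[E [E [E [T [F q]]] or [T [F ( [E [T [F r]]] )]]] or [T [F not [F r]]]]

E
E or T
E or T or T
T or T or T
F or T or T
q or T or T
q or F or T
q or ( E ) or T
q or ( T ) or T
q or ( F ) or T
q or ( r ) or T
q or ( r ) or F
q or ( r ) or not F
q or ( r ) or not r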